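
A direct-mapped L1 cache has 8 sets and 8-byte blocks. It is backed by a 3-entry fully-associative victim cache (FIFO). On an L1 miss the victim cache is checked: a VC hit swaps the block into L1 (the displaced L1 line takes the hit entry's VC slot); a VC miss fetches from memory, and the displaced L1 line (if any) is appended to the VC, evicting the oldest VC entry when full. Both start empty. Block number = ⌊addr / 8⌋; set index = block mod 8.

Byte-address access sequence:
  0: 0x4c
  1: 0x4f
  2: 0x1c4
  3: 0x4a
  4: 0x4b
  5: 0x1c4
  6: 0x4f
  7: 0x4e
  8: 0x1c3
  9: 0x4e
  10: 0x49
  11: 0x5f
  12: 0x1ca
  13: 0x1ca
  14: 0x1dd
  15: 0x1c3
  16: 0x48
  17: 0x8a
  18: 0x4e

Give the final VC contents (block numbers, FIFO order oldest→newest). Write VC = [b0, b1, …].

VC = [57, 11, 17]

  [0] addr=0x4c blk=9 s=1: MISS | VC []
  [1] addr=0x4f blk=9 s=1: L1-HIT | VC []
  [2] addr=0x1c4 blk=56 s=0: MISS | VC []
  [3] addr=0x4a blk=9 s=1: L1-HIT | VC []
  [4] addr=0x4b blk=9 s=1: L1-HIT | VC []
  [5] addr=0x1c4 blk=56 s=0: L1-HIT | VC []
  [6] addr=0x4f blk=9 s=1: L1-HIT | VC []
  [7] addr=0x4e blk=9 s=1: L1-HIT | VC []
  [8] addr=0x1c3 blk=56 s=0: L1-HIT | VC []
  [9] addr=0x4e blk=9 s=1: L1-HIT | VC []
  [10] addr=0x49 blk=9 s=1: L1-HIT | VC []
  [11] addr=0x5f blk=11 s=3: MISS | VC []
  [12] addr=0x1ca blk=57 s=1: MISS | VC [9]
  [13] addr=0x1ca blk=57 s=1: L1-HIT | VC [9]
  [14] addr=0x1dd blk=59 s=3: MISS | VC [9, 11]
  [15] addr=0x1c3 blk=56 s=0: L1-HIT | VC [9, 11]
  [16] addr=0x48 blk=9 s=1: VC-HIT | VC [57, 11]
  [17] addr=0x8a blk=17 s=1: MISS | VC [57, 11, 9]
  [18] addr=0x4e blk=9 s=1: VC-HIT | VC [57, 11, 17]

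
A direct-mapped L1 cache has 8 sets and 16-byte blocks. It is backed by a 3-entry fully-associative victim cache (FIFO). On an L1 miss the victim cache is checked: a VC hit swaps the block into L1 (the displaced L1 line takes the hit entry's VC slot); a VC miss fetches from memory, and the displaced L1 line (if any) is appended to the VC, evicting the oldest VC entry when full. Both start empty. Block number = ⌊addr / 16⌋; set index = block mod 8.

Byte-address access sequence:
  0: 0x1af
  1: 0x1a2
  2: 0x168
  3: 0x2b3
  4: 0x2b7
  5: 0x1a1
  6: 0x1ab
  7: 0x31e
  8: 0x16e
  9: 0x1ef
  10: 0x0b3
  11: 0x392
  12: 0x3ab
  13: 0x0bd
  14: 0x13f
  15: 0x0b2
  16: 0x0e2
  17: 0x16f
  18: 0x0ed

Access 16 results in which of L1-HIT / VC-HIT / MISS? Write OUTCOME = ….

OUTCOME = MISS

0: 0x1af (blk 26, set 2) → MISS  vc=[]
1: 0x1a2 (blk 26, set 2) → L1-HIT  vc=[]
2: 0x168 (blk 22, set 6) → MISS  vc=[]
3: 0x2b3 (blk 43, set 3) → MISS  vc=[]
4: 0x2b7 (blk 43, set 3) → L1-HIT  vc=[]
5: 0x1a1 (blk 26, set 2) → L1-HIT  vc=[]
6: 0x1ab (blk 26, set 2) → L1-HIT  vc=[]
7: 0x31e (blk 49, set 1) → MISS  vc=[]
8: 0x16e (blk 22, set 6) → L1-HIT  vc=[]
9: 0x1ef (blk 30, set 6) → MISS  vc=[22]
10: 0xb3 (blk 11, set 3) → MISS  vc=[22, 43]
11: 0x392 (blk 57, set 1) → MISS  vc=[22, 43, 49]
12: 0x3ab (blk 58, set 2) → MISS  vc=[43, 49, 26]
13: 0xbd (blk 11, set 3) → L1-HIT  vc=[43, 49, 26]
14: 0x13f (blk 19, set 3) → MISS  vc=[49, 26, 11]
15: 0xb2 (blk 11, set 3) → VC-HIT  vc=[49, 26, 19]
16: 0xe2 (blk 14, set 6) → MISS  vc=[26, 19, 30]
17: 0x16f (blk 22, set 6) → MISS  vc=[19, 30, 14]
18: 0xed (blk 14, set 6) → VC-HIT  vc=[19, 30, 22]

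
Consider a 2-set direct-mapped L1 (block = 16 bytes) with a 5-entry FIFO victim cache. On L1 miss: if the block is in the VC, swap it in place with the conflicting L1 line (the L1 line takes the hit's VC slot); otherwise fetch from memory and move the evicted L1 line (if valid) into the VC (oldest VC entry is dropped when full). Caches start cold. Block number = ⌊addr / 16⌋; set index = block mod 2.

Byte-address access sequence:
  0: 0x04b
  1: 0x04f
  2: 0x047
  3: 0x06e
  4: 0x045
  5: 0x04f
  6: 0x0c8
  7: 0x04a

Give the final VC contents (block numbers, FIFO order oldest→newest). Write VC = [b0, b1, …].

#0 0x4b→b4/s0 MISS; vc=[]
#1 0x4f→b4/s0 L1-HIT; vc=[]
#2 0x47→b4/s0 L1-HIT; vc=[]
#3 0x6e→b6/s0 MISS; vc=[4]
#4 0x45→b4/s0 VC-HIT; vc=[6]
#5 0x4f→b4/s0 L1-HIT; vc=[6]
#6 0xc8→b12/s0 MISS; vc=[6,4]
#7 0x4a→b4/s0 VC-HIT; vc=[6,12]

VC = [6, 12]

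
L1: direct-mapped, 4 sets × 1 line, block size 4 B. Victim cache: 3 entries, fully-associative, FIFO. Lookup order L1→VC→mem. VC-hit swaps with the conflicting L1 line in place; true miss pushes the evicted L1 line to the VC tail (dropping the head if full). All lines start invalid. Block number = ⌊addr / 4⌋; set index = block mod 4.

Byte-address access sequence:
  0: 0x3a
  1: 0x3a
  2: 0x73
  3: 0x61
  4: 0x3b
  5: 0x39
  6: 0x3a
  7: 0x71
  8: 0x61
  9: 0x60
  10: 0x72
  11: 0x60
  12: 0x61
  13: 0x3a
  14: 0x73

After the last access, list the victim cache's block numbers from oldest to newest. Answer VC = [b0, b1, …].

0: 0x3a (blk 14, set 2) → MISS  vc=[]
1: 0x3a (blk 14, set 2) → L1-HIT  vc=[]
2: 0x73 (blk 28, set 0) → MISS  vc=[]
3: 0x61 (blk 24, set 0) → MISS  vc=[28]
4: 0x3b (blk 14, set 2) → L1-HIT  vc=[28]
5: 0x39 (blk 14, set 2) → L1-HIT  vc=[28]
6: 0x3a (blk 14, set 2) → L1-HIT  vc=[28]
7: 0x71 (blk 28, set 0) → VC-HIT  vc=[24]
8: 0x61 (blk 24, set 0) → VC-HIT  vc=[28]
9: 0x60 (blk 24, set 0) → L1-HIT  vc=[28]
10: 0x72 (blk 28, set 0) → VC-HIT  vc=[24]
11: 0x60 (blk 24, set 0) → VC-HIT  vc=[28]
12: 0x61 (blk 24, set 0) → L1-HIT  vc=[28]
13: 0x3a (blk 14, set 2) → L1-HIT  vc=[28]
14: 0x73 (blk 28, set 0) → VC-HIT  vc=[24]

VC = [24]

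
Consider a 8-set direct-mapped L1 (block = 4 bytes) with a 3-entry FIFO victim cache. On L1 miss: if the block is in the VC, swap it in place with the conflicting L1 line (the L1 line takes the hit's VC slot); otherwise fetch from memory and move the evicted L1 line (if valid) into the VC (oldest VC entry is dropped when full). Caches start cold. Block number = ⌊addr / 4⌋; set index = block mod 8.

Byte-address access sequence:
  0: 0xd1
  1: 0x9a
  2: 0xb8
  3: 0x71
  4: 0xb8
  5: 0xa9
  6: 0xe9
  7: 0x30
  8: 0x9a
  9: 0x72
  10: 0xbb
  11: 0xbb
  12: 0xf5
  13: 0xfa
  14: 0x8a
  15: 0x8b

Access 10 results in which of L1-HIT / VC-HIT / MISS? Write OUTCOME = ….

0: 0xd1 (blk 52, set 4) → MISS  vc=[]
1: 0x9a (blk 38, set 6) → MISS  vc=[]
2: 0xb8 (blk 46, set 6) → MISS  vc=[38]
3: 0x71 (blk 28, set 4) → MISS  vc=[38, 52]
4: 0xb8 (blk 46, set 6) → L1-HIT  vc=[38, 52]
5: 0xa9 (blk 42, set 2) → MISS  vc=[38, 52]
6: 0xe9 (blk 58, set 2) → MISS  vc=[38, 52, 42]
7: 0x30 (blk 12, set 4) → MISS  vc=[52, 42, 28]
8: 0x9a (blk 38, set 6) → MISS  vc=[42, 28, 46]
9: 0x72 (blk 28, set 4) → VC-HIT  vc=[42, 12, 46]
10: 0xbb (blk 46, set 6) → VC-HIT  vc=[42, 12, 38]
11: 0xbb (blk 46, set 6) → L1-HIT  vc=[42, 12, 38]
12: 0xf5 (blk 61, set 5) → MISS  vc=[42, 12, 38]
13: 0xfa (blk 62, set 6) → MISS  vc=[12, 38, 46]
14: 0x8a (blk 34, set 2) → MISS  vc=[38, 46, 58]
15: 0x8b (blk 34, set 2) → L1-HIT  vc=[38, 46, 58]

OUTCOME = VC-HIT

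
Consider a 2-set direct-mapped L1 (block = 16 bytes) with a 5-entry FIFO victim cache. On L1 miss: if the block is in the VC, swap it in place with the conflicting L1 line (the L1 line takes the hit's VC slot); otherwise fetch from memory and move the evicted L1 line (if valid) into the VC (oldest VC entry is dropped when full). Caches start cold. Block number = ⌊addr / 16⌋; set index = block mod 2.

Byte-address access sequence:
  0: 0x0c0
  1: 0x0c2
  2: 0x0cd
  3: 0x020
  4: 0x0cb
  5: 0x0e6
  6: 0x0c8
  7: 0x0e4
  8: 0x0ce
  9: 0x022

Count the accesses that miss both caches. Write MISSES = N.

#0 0xc0→b12/s0 MISS; vc=[]
#1 0xc2→b12/s0 L1-HIT; vc=[]
#2 0xcd→b12/s0 L1-HIT; vc=[]
#3 0x20→b2/s0 MISS; vc=[12]
#4 0xcb→b12/s0 VC-HIT; vc=[2]
#5 0xe6→b14/s0 MISS; vc=[2,12]
#6 0xc8→b12/s0 VC-HIT; vc=[2,14]
#7 0xe4→b14/s0 VC-HIT; vc=[2,12]
#8 0xce→b12/s0 VC-HIT; vc=[2,14]
#9 0x22→b2/s0 VC-HIT; vc=[12,14]

MISSES = 3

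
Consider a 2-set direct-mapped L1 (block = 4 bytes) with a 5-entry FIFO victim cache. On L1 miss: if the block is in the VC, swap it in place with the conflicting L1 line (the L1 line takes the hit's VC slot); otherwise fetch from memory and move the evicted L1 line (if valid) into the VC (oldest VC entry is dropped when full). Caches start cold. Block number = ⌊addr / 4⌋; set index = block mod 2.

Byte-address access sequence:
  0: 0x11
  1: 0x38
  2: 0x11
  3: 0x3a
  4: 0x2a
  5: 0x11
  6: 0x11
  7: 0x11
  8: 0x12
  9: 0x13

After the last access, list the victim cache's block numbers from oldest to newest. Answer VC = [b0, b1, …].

  [0] addr=0x11 blk=4 s=0: MISS | VC []
  [1] addr=0x38 blk=14 s=0: MISS | VC [4]
  [2] addr=0x11 blk=4 s=0: VC-HIT | VC [14]
  [3] addr=0x3a blk=14 s=0: VC-HIT | VC [4]
  [4] addr=0x2a blk=10 s=0: MISS | VC [4, 14]
  [5] addr=0x11 blk=4 s=0: VC-HIT | VC [10, 14]
  [6] addr=0x11 blk=4 s=0: L1-HIT | VC [10, 14]
  [7] addr=0x11 blk=4 s=0: L1-HIT | VC [10, 14]
  [8] addr=0x12 blk=4 s=0: L1-HIT | VC [10, 14]
  [9] addr=0x13 blk=4 s=0: L1-HIT | VC [10, 14]

VC = [10, 14]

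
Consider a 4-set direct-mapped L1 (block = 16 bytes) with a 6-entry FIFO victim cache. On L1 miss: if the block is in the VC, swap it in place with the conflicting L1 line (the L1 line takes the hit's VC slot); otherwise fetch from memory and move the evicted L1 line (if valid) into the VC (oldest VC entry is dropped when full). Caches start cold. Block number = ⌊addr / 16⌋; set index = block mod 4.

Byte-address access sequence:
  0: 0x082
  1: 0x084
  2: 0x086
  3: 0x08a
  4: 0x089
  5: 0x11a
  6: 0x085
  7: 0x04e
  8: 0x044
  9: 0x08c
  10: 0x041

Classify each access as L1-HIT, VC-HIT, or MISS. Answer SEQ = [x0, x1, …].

SEQ = [MISS, L1-HIT, L1-HIT, L1-HIT, L1-HIT, MISS, L1-HIT, MISS, L1-HIT, VC-HIT, VC-HIT]

0: 0x82 (blk 8, set 0) → MISS  vc=[]
1: 0x84 (blk 8, set 0) → L1-HIT  vc=[]
2: 0x86 (blk 8, set 0) → L1-HIT  vc=[]
3: 0x8a (blk 8, set 0) → L1-HIT  vc=[]
4: 0x89 (blk 8, set 0) → L1-HIT  vc=[]
5: 0x11a (blk 17, set 1) → MISS  vc=[]
6: 0x85 (blk 8, set 0) → L1-HIT  vc=[]
7: 0x4e (blk 4, set 0) → MISS  vc=[8]
8: 0x44 (blk 4, set 0) → L1-HIT  vc=[8]
9: 0x8c (blk 8, set 0) → VC-HIT  vc=[4]
10: 0x41 (blk 4, set 0) → VC-HIT  vc=[8]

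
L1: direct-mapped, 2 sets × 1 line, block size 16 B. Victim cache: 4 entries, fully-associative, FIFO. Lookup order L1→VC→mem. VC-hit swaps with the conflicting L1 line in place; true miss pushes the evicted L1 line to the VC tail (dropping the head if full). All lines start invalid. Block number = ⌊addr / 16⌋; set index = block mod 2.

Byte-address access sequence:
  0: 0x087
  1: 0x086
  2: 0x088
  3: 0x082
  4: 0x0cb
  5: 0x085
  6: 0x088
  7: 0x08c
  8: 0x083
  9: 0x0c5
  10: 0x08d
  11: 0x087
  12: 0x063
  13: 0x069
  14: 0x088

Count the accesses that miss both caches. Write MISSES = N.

MISSES = 3

#0 0x87→b8/s0 MISS; vc=[]
#1 0x86→b8/s0 L1-HIT; vc=[]
#2 0x88→b8/s0 L1-HIT; vc=[]
#3 0x82→b8/s0 L1-HIT; vc=[]
#4 0xcb→b12/s0 MISS; vc=[8]
#5 0x85→b8/s0 VC-HIT; vc=[12]
#6 0x88→b8/s0 L1-HIT; vc=[12]
#7 0x8c→b8/s0 L1-HIT; vc=[12]
#8 0x83→b8/s0 L1-HIT; vc=[12]
#9 0xc5→b12/s0 VC-HIT; vc=[8]
#10 0x8d→b8/s0 VC-HIT; vc=[12]
#11 0x87→b8/s0 L1-HIT; vc=[12]
#12 0x63→b6/s0 MISS; vc=[12,8]
#13 0x69→b6/s0 L1-HIT; vc=[12,8]
#14 0x88→b8/s0 VC-HIT; vc=[12,6]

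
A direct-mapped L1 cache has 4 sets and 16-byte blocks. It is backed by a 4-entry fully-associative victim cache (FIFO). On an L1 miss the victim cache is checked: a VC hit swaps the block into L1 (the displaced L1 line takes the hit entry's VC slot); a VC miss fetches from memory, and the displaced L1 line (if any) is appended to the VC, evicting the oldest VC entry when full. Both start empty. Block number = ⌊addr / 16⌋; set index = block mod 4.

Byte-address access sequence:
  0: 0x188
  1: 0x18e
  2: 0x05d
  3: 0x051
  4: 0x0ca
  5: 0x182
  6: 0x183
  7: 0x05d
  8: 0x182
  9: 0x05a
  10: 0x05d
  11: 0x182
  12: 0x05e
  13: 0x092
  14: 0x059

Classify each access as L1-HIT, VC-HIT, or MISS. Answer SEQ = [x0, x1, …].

SEQ = [MISS, L1-HIT, MISS, L1-HIT, MISS, VC-HIT, L1-HIT, L1-HIT, L1-HIT, L1-HIT, L1-HIT, L1-HIT, L1-HIT, MISS, VC-HIT]

#0 0x188→b24/s0 MISS; vc=[]
#1 0x18e→b24/s0 L1-HIT; vc=[]
#2 0x5d→b5/s1 MISS; vc=[]
#3 0x51→b5/s1 L1-HIT; vc=[]
#4 0xca→b12/s0 MISS; vc=[24]
#5 0x182→b24/s0 VC-HIT; vc=[12]
#6 0x183→b24/s0 L1-HIT; vc=[12]
#7 0x5d→b5/s1 L1-HIT; vc=[12]
#8 0x182→b24/s0 L1-HIT; vc=[12]
#9 0x5a→b5/s1 L1-HIT; vc=[12]
#10 0x5d→b5/s1 L1-HIT; vc=[12]
#11 0x182→b24/s0 L1-HIT; vc=[12]
#12 0x5e→b5/s1 L1-HIT; vc=[12]
#13 0x92→b9/s1 MISS; vc=[12,5]
#14 0x59→b5/s1 VC-HIT; vc=[12,9]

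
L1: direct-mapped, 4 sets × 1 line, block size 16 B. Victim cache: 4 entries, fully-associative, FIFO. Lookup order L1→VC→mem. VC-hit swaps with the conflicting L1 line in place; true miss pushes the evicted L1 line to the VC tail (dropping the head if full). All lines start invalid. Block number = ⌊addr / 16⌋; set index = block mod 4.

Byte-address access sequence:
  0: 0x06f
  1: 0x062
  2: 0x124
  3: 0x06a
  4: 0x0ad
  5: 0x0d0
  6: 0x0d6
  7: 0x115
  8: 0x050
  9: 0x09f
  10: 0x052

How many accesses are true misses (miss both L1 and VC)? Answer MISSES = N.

MISSES = 7

  [0] addr=0x6f blk=6 s=2: MISS | VC []
  [1] addr=0x62 blk=6 s=2: L1-HIT | VC []
  [2] addr=0x124 blk=18 s=2: MISS | VC [6]
  [3] addr=0x6a blk=6 s=2: VC-HIT | VC [18]
  [4] addr=0xad blk=10 s=2: MISS | VC [18, 6]
  [5] addr=0xd0 blk=13 s=1: MISS | VC [18, 6]
  [6] addr=0xd6 blk=13 s=1: L1-HIT | VC [18, 6]
  [7] addr=0x115 blk=17 s=1: MISS | VC [18, 6, 13]
  [8] addr=0x50 blk=5 s=1: MISS | VC [18, 6, 13, 17]
  [9] addr=0x9f blk=9 s=1: MISS | VC [6, 13, 17, 5]
  [10] addr=0x52 blk=5 s=1: VC-HIT | VC [6, 13, 17, 9]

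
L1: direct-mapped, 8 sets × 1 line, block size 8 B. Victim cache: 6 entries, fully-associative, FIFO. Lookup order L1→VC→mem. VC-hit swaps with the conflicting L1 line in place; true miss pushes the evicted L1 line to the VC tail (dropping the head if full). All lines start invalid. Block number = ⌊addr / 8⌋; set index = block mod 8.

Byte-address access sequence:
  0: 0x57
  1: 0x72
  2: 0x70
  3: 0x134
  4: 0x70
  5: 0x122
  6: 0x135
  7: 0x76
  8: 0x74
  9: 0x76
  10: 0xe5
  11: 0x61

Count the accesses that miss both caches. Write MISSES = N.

MISSES = 6

  [0] addr=0x57 blk=10 s=2: MISS | VC []
  [1] addr=0x72 blk=14 s=6: MISS | VC []
  [2] addr=0x70 blk=14 s=6: L1-HIT | VC []
  [3] addr=0x134 blk=38 s=6: MISS | VC [14]
  [4] addr=0x70 blk=14 s=6: VC-HIT | VC [38]
  [5] addr=0x122 blk=36 s=4: MISS | VC [38]
  [6] addr=0x135 blk=38 s=6: VC-HIT | VC [14]
  [7] addr=0x76 blk=14 s=6: VC-HIT | VC [38]
  [8] addr=0x74 blk=14 s=6: L1-HIT | VC [38]
  [9] addr=0x76 blk=14 s=6: L1-HIT | VC [38]
  [10] addr=0xe5 blk=28 s=4: MISS | VC [38, 36]
  [11] addr=0x61 blk=12 s=4: MISS | VC [38, 36, 28]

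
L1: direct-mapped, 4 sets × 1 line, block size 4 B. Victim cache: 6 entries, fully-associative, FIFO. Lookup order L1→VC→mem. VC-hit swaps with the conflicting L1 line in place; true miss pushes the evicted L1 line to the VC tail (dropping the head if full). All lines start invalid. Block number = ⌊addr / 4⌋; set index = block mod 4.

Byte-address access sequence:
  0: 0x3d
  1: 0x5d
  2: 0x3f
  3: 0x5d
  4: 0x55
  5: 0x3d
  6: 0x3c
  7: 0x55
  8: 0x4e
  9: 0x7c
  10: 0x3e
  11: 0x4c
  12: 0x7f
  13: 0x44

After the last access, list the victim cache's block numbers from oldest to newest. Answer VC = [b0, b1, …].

  [0] addr=0x3d blk=15 s=3: MISS | VC []
  [1] addr=0x5d blk=23 s=3: MISS | VC [15]
  [2] addr=0x3f blk=15 s=3: VC-HIT | VC [23]
  [3] addr=0x5d blk=23 s=3: VC-HIT | VC [15]
  [4] addr=0x55 blk=21 s=1: MISS | VC [15]
  [5] addr=0x3d blk=15 s=3: VC-HIT | VC [23]
  [6] addr=0x3c blk=15 s=3: L1-HIT | VC [23]
  [7] addr=0x55 blk=21 s=1: L1-HIT | VC [23]
  [8] addr=0x4e blk=19 s=3: MISS | VC [23, 15]
  [9] addr=0x7c blk=31 s=3: MISS | VC [23, 15, 19]
  [10] addr=0x3e blk=15 s=3: VC-HIT | VC [23, 31, 19]
  [11] addr=0x4c blk=19 s=3: VC-HIT | VC [23, 31, 15]
  [12] addr=0x7f blk=31 s=3: VC-HIT | VC [23, 19, 15]
  [13] addr=0x44 blk=17 s=1: MISS | VC [23, 19, 15, 21]

VC = [23, 19, 15, 21]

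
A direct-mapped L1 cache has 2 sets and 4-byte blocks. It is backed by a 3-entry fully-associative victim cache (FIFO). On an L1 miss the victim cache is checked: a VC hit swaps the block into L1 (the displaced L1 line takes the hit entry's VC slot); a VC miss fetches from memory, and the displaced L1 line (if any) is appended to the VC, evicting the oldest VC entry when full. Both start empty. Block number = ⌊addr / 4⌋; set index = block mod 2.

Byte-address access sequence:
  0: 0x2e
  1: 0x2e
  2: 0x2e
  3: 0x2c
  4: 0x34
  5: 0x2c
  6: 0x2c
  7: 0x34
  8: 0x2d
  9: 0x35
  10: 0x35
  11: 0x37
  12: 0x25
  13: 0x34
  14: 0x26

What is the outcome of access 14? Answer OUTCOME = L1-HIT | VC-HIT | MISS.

OUTCOME = VC-HIT

  [0] addr=0x2e blk=11 s=1: MISS | VC []
  [1] addr=0x2e blk=11 s=1: L1-HIT | VC []
  [2] addr=0x2e blk=11 s=1: L1-HIT | VC []
  [3] addr=0x2c blk=11 s=1: L1-HIT | VC []
  [4] addr=0x34 blk=13 s=1: MISS | VC [11]
  [5] addr=0x2c blk=11 s=1: VC-HIT | VC [13]
  [6] addr=0x2c blk=11 s=1: L1-HIT | VC [13]
  [7] addr=0x34 blk=13 s=1: VC-HIT | VC [11]
  [8] addr=0x2d blk=11 s=1: VC-HIT | VC [13]
  [9] addr=0x35 blk=13 s=1: VC-HIT | VC [11]
  [10] addr=0x35 blk=13 s=1: L1-HIT | VC [11]
  [11] addr=0x37 blk=13 s=1: L1-HIT | VC [11]
  [12] addr=0x25 blk=9 s=1: MISS | VC [11, 13]
  [13] addr=0x34 blk=13 s=1: VC-HIT | VC [11, 9]
  [14] addr=0x26 blk=9 s=1: VC-HIT | VC [11, 13]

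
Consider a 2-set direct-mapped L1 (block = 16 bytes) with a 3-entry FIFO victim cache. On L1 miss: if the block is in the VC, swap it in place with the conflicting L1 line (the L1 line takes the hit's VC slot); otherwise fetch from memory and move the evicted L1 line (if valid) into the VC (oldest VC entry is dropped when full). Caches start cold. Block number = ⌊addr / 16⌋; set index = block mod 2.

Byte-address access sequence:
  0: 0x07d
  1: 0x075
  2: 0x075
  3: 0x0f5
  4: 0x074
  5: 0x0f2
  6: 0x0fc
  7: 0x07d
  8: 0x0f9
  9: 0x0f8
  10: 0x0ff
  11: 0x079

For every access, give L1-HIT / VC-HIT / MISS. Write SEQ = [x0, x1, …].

0: 0x7d (blk 7, set 1) → MISS  vc=[]
1: 0x75 (blk 7, set 1) → L1-HIT  vc=[]
2: 0x75 (blk 7, set 1) → L1-HIT  vc=[]
3: 0xf5 (blk 15, set 1) → MISS  vc=[7]
4: 0x74 (blk 7, set 1) → VC-HIT  vc=[15]
5: 0xf2 (blk 15, set 1) → VC-HIT  vc=[7]
6: 0xfc (blk 15, set 1) → L1-HIT  vc=[7]
7: 0x7d (blk 7, set 1) → VC-HIT  vc=[15]
8: 0xf9 (blk 15, set 1) → VC-HIT  vc=[7]
9: 0xf8 (blk 15, set 1) → L1-HIT  vc=[7]
10: 0xff (blk 15, set 1) → L1-HIT  vc=[7]
11: 0x79 (blk 7, set 1) → VC-HIT  vc=[15]

SEQ = [MISS, L1-HIT, L1-HIT, MISS, VC-HIT, VC-HIT, L1-HIT, VC-HIT, VC-HIT, L1-HIT, L1-HIT, VC-HIT]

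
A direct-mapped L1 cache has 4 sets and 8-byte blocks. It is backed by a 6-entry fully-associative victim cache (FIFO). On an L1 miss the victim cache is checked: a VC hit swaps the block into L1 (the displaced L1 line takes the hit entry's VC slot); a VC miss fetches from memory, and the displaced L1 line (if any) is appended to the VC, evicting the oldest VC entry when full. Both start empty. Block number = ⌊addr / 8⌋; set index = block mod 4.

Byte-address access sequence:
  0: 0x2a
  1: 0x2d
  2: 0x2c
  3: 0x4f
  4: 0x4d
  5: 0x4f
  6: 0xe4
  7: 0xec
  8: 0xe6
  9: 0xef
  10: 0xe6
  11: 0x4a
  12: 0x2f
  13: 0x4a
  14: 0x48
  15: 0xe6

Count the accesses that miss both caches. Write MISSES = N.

0: 0x2a (blk 5, set 1) → MISS  vc=[]
1: 0x2d (blk 5, set 1) → L1-HIT  vc=[]
2: 0x2c (blk 5, set 1) → L1-HIT  vc=[]
3: 0x4f (blk 9, set 1) → MISS  vc=[5]
4: 0x4d (blk 9, set 1) → L1-HIT  vc=[5]
5: 0x4f (blk 9, set 1) → L1-HIT  vc=[5]
6: 0xe4 (blk 28, set 0) → MISS  vc=[5]
7: 0xec (blk 29, set 1) → MISS  vc=[5, 9]
8: 0xe6 (blk 28, set 0) → L1-HIT  vc=[5, 9]
9: 0xef (blk 29, set 1) → L1-HIT  vc=[5, 9]
10: 0xe6 (blk 28, set 0) → L1-HIT  vc=[5, 9]
11: 0x4a (blk 9, set 1) → VC-HIT  vc=[5, 29]
12: 0x2f (blk 5, set 1) → VC-HIT  vc=[9, 29]
13: 0x4a (blk 9, set 1) → VC-HIT  vc=[5, 29]
14: 0x48 (blk 9, set 1) → L1-HIT  vc=[5, 29]
15: 0xe6 (blk 28, set 0) → L1-HIT  vc=[5, 29]

MISSES = 4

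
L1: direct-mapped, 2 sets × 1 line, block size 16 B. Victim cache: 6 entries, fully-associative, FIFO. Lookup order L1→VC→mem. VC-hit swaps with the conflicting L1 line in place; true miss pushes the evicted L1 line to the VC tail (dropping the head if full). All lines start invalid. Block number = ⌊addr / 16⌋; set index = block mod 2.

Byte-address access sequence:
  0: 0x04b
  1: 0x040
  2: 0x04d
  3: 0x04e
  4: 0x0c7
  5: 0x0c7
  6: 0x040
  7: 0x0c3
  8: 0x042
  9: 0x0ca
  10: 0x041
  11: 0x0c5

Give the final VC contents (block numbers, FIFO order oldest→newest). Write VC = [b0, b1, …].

  [0] addr=0x4b blk=4 s=0: MISS | VC []
  [1] addr=0x40 blk=4 s=0: L1-HIT | VC []
  [2] addr=0x4d blk=4 s=0: L1-HIT | VC []
  [3] addr=0x4e blk=4 s=0: L1-HIT | VC []
  [4] addr=0xc7 blk=12 s=0: MISS | VC [4]
  [5] addr=0xc7 blk=12 s=0: L1-HIT | VC [4]
  [6] addr=0x40 blk=4 s=0: VC-HIT | VC [12]
  [7] addr=0xc3 blk=12 s=0: VC-HIT | VC [4]
  [8] addr=0x42 blk=4 s=0: VC-HIT | VC [12]
  [9] addr=0xca blk=12 s=0: VC-HIT | VC [4]
  [10] addr=0x41 blk=4 s=0: VC-HIT | VC [12]
  [11] addr=0xc5 blk=12 s=0: VC-HIT | VC [4]

VC = [4]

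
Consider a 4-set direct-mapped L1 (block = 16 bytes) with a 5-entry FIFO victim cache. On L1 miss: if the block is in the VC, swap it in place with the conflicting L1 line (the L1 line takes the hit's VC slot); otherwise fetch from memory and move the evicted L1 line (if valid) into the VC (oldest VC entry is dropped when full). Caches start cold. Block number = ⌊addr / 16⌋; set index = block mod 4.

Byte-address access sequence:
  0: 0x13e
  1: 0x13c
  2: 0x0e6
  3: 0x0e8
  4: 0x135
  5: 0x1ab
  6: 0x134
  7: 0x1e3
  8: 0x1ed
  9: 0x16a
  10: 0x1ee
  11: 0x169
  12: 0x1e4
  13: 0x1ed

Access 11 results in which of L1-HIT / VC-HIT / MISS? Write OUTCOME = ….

  [0] addr=0x13e blk=19 s=3: MISS | VC []
  [1] addr=0x13c blk=19 s=3: L1-HIT | VC []
  [2] addr=0xe6 blk=14 s=2: MISS | VC []
  [3] addr=0xe8 blk=14 s=2: L1-HIT | VC []
  [4] addr=0x135 blk=19 s=3: L1-HIT | VC []
  [5] addr=0x1ab blk=26 s=2: MISS | VC [14]
  [6] addr=0x134 blk=19 s=3: L1-HIT | VC [14]
  [7] addr=0x1e3 blk=30 s=2: MISS | VC [14, 26]
  [8] addr=0x1ed blk=30 s=2: L1-HIT | VC [14, 26]
  [9] addr=0x16a blk=22 s=2: MISS | VC [14, 26, 30]
  [10] addr=0x1ee blk=30 s=2: VC-HIT | VC [14, 26, 22]
  [11] addr=0x169 blk=22 s=2: VC-HIT | VC [14, 26, 30]
  [12] addr=0x1e4 blk=30 s=2: VC-HIT | VC [14, 26, 22]
  [13] addr=0x1ed blk=30 s=2: L1-HIT | VC [14, 26, 22]

OUTCOME = VC-HIT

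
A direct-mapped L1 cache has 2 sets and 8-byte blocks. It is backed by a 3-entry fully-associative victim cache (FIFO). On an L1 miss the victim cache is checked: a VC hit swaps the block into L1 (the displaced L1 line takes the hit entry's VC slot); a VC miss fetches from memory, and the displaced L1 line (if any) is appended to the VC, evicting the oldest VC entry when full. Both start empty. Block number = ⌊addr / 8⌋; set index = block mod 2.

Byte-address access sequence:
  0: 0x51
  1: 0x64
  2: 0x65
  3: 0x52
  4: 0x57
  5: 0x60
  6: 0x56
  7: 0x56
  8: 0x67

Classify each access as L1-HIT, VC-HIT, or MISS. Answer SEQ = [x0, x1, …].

SEQ = [MISS, MISS, L1-HIT, VC-HIT, L1-HIT, VC-HIT, VC-HIT, L1-HIT, VC-HIT]

  [0] addr=0x51 blk=10 s=0: MISS | VC []
  [1] addr=0x64 blk=12 s=0: MISS | VC [10]
  [2] addr=0x65 blk=12 s=0: L1-HIT | VC [10]
  [3] addr=0x52 blk=10 s=0: VC-HIT | VC [12]
  [4] addr=0x57 blk=10 s=0: L1-HIT | VC [12]
  [5] addr=0x60 blk=12 s=0: VC-HIT | VC [10]
  [6] addr=0x56 blk=10 s=0: VC-HIT | VC [12]
  [7] addr=0x56 blk=10 s=0: L1-HIT | VC [12]
  [8] addr=0x67 blk=12 s=0: VC-HIT | VC [10]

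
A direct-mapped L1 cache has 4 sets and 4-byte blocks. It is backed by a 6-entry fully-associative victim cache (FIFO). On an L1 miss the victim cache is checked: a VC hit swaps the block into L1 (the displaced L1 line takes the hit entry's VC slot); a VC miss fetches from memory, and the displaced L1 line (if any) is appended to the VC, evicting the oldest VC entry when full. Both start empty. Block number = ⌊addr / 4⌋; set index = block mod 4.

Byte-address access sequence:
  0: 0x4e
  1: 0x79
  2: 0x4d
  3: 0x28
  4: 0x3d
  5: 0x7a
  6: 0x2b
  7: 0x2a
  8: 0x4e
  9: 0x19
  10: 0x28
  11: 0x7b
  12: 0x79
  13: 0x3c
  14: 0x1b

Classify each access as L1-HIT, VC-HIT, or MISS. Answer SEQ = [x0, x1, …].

SEQ = [MISS, MISS, L1-HIT, MISS, MISS, VC-HIT, VC-HIT, L1-HIT, VC-HIT, MISS, VC-HIT, VC-HIT, L1-HIT, VC-HIT, VC-HIT]

#0 0x4e→b19/s3 MISS; vc=[]
#1 0x79→b30/s2 MISS; vc=[]
#2 0x4d→b19/s3 L1-HIT; vc=[]
#3 0x28→b10/s2 MISS; vc=[30]
#4 0x3d→b15/s3 MISS; vc=[30,19]
#5 0x7a→b30/s2 VC-HIT; vc=[10,19]
#6 0x2b→b10/s2 VC-HIT; vc=[30,19]
#7 0x2a→b10/s2 L1-HIT; vc=[30,19]
#8 0x4e→b19/s3 VC-HIT; vc=[30,15]
#9 0x19→b6/s2 MISS; vc=[30,15,10]
#10 0x28→b10/s2 VC-HIT; vc=[30,15,6]
#11 0x7b→b30/s2 VC-HIT; vc=[10,15,6]
#12 0x79→b30/s2 L1-HIT; vc=[10,15,6]
#13 0x3c→b15/s3 VC-HIT; vc=[10,19,6]
#14 0x1b→b6/s2 VC-HIT; vc=[10,19,30]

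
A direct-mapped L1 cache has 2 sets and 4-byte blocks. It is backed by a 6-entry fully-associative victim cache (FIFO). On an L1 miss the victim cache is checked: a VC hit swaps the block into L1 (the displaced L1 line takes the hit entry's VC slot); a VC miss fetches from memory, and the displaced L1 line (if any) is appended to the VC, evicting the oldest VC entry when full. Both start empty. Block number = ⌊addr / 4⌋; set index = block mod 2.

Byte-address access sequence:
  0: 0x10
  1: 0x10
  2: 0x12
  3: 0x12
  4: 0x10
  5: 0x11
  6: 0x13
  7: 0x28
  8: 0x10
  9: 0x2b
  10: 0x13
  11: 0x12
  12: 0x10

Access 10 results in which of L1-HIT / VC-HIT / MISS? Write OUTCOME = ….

0: 0x10 (blk 4, set 0) → MISS  vc=[]
1: 0x10 (blk 4, set 0) → L1-HIT  vc=[]
2: 0x12 (blk 4, set 0) → L1-HIT  vc=[]
3: 0x12 (blk 4, set 0) → L1-HIT  vc=[]
4: 0x10 (blk 4, set 0) → L1-HIT  vc=[]
5: 0x11 (blk 4, set 0) → L1-HIT  vc=[]
6: 0x13 (blk 4, set 0) → L1-HIT  vc=[]
7: 0x28 (blk 10, set 0) → MISS  vc=[4]
8: 0x10 (blk 4, set 0) → VC-HIT  vc=[10]
9: 0x2b (blk 10, set 0) → VC-HIT  vc=[4]
10: 0x13 (blk 4, set 0) → VC-HIT  vc=[10]
11: 0x12 (blk 4, set 0) → L1-HIT  vc=[10]
12: 0x10 (blk 4, set 0) → L1-HIT  vc=[10]

OUTCOME = VC-HIT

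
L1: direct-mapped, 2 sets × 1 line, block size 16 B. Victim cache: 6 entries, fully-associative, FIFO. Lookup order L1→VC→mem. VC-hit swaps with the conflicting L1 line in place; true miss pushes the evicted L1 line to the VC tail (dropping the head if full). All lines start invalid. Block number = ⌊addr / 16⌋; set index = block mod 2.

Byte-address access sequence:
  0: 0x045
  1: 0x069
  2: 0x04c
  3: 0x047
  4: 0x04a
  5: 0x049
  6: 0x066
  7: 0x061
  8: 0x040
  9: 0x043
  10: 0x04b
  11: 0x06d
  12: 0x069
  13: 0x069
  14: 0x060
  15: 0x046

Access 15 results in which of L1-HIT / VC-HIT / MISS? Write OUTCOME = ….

0: 0x45 (blk 4, set 0) → MISS  vc=[]
1: 0x69 (blk 6, set 0) → MISS  vc=[4]
2: 0x4c (blk 4, set 0) → VC-HIT  vc=[6]
3: 0x47 (blk 4, set 0) → L1-HIT  vc=[6]
4: 0x4a (blk 4, set 0) → L1-HIT  vc=[6]
5: 0x49 (blk 4, set 0) → L1-HIT  vc=[6]
6: 0x66 (blk 6, set 0) → VC-HIT  vc=[4]
7: 0x61 (blk 6, set 0) → L1-HIT  vc=[4]
8: 0x40 (blk 4, set 0) → VC-HIT  vc=[6]
9: 0x43 (blk 4, set 0) → L1-HIT  vc=[6]
10: 0x4b (blk 4, set 0) → L1-HIT  vc=[6]
11: 0x6d (blk 6, set 0) → VC-HIT  vc=[4]
12: 0x69 (blk 6, set 0) → L1-HIT  vc=[4]
13: 0x69 (blk 6, set 0) → L1-HIT  vc=[4]
14: 0x60 (blk 6, set 0) → L1-HIT  vc=[4]
15: 0x46 (blk 4, set 0) → VC-HIT  vc=[6]

OUTCOME = VC-HIT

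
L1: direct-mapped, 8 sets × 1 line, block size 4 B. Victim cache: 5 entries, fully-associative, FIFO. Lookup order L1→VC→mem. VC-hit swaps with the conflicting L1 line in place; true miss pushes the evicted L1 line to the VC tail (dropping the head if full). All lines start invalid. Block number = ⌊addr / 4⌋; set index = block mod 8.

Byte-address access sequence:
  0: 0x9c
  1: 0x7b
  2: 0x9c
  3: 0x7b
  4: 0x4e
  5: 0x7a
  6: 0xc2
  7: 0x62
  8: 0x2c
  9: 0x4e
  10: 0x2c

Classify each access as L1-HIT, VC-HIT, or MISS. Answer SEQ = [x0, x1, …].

SEQ = [MISS, MISS, L1-HIT, L1-HIT, MISS, L1-HIT, MISS, MISS, MISS, VC-HIT, VC-HIT]

#0 0x9c→b39/s7 MISS; vc=[]
#1 0x7b→b30/s6 MISS; vc=[]
#2 0x9c→b39/s7 L1-HIT; vc=[]
#3 0x7b→b30/s6 L1-HIT; vc=[]
#4 0x4e→b19/s3 MISS; vc=[]
#5 0x7a→b30/s6 L1-HIT; vc=[]
#6 0xc2→b48/s0 MISS; vc=[]
#7 0x62→b24/s0 MISS; vc=[48]
#8 0x2c→b11/s3 MISS; vc=[48,19]
#9 0x4e→b19/s3 VC-HIT; vc=[48,11]
#10 0x2c→b11/s3 VC-HIT; vc=[48,19]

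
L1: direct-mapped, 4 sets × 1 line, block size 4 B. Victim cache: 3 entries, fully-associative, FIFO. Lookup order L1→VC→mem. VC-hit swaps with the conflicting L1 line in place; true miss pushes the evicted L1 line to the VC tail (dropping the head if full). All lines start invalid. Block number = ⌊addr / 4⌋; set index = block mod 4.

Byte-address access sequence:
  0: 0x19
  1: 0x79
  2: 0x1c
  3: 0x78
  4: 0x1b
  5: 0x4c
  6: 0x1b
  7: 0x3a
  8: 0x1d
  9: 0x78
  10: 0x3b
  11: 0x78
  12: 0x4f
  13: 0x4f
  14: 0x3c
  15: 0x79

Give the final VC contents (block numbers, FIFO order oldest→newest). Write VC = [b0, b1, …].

VC = [7, 6, 19]

  [0] addr=0x19 blk=6 s=2: MISS | VC []
  [1] addr=0x79 blk=30 s=2: MISS | VC [6]
  [2] addr=0x1c blk=7 s=3: MISS | VC [6]
  [3] addr=0x78 blk=30 s=2: L1-HIT | VC [6]
  [4] addr=0x1b blk=6 s=2: VC-HIT | VC [30]
  [5] addr=0x4c blk=19 s=3: MISS | VC [30, 7]
  [6] addr=0x1b blk=6 s=2: L1-HIT | VC [30, 7]
  [7] addr=0x3a blk=14 s=2: MISS | VC [30, 7, 6]
  [8] addr=0x1d blk=7 s=3: VC-HIT | VC [30, 19, 6]
  [9] addr=0x78 blk=30 s=2: VC-HIT | VC [14, 19, 6]
  [10] addr=0x3b blk=14 s=2: VC-HIT | VC [30, 19, 6]
  [11] addr=0x78 blk=30 s=2: VC-HIT | VC [14, 19, 6]
  [12] addr=0x4f blk=19 s=3: VC-HIT | VC [14, 7, 6]
  [13] addr=0x4f blk=19 s=3: L1-HIT | VC [14, 7, 6]
  [14] addr=0x3c blk=15 s=3: MISS | VC [7, 6, 19]
  [15] addr=0x79 blk=30 s=2: L1-HIT | VC [7, 6, 19]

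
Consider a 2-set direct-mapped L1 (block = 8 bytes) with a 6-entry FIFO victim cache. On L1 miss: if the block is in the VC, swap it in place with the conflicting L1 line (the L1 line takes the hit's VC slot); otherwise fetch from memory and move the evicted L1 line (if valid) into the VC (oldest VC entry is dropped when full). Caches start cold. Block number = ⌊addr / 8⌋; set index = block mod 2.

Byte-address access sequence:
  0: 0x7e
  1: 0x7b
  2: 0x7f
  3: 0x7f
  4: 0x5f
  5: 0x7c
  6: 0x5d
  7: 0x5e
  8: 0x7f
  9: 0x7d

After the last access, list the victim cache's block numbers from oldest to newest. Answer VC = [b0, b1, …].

0: 0x7e (blk 15, set 1) → MISS  vc=[]
1: 0x7b (blk 15, set 1) → L1-HIT  vc=[]
2: 0x7f (blk 15, set 1) → L1-HIT  vc=[]
3: 0x7f (blk 15, set 1) → L1-HIT  vc=[]
4: 0x5f (blk 11, set 1) → MISS  vc=[15]
5: 0x7c (blk 15, set 1) → VC-HIT  vc=[11]
6: 0x5d (blk 11, set 1) → VC-HIT  vc=[15]
7: 0x5e (blk 11, set 1) → L1-HIT  vc=[15]
8: 0x7f (blk 15, set 1) → VC-HIT  vc=[11]
9: 0x7d (blk 15, set 1) → L1-HIT  vc=[11]

VC = [11]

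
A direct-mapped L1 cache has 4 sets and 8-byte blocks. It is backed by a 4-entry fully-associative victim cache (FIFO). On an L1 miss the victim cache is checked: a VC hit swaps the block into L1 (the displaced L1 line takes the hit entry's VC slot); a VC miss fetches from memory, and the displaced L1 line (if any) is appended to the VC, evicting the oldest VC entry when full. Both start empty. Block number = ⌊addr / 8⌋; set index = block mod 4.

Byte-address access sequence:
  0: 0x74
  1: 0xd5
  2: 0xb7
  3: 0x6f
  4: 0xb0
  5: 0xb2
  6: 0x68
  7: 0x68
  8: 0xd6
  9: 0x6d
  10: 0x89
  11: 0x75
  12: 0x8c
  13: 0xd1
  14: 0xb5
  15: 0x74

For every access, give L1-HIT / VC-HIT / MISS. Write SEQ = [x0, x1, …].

SEQ = [MISS, MISS, MISS, MISS, L1-HIT, L1-HIT, L1-HIT, L1-HIT, VC-HIT, L1-HIT, MISS, VC-HIT, L1-HIT, VC-HIT, VC-HIT, VC-HIT]

0: 0x74 (blk 14, set 2) → MISS  vc=[]
1: 0xd5 (blk 26, set 2) → MISS  vc=[14]
2: 0xb7 (blk 22, set 2) → MISS  vc=[14, 26]
3: 0x6f (blk 13, set 1) → MISS  vc=[14, 26]
4: 0xb0 (blk 22, set 2) → L1-HIT  vc=[14, 26]
5: 0xb2 (blk 22, set 2) → L1-HIT  vc=[14, 26]
6: 0x68 (blk 13, set 1) → L1-HIT  vc=[14, 26]
7: 0x68 (blk 13, set 1) → L1-HIT  vc=[14, 26]
8: 0xd6 (blk 26, set 2) → VC-HIT  vc=[14, 22]
9: 0x6d (blk 13, set 1) → L1-HIT  vc=[14, 22]
10: 0x89 (blk 17, set 1) → MISS  vc=[14, 22, 13]
11: 0x75 (blk 14, set 2) → VC-HIT  vc=[26, 22, 13]
12: 0x8c (blk 17, set 1) → L1-HIT  vc=[26, 22, 13]
13: 0xd1 (blk 26, set 2) → VC-HIT  vc=[14, 22, 13]
14: 0xb5 (blk 22, set 2) → VC-HIT  vc=[14, 26, 13]
15: 0x74 (blk 14, set 2) → VC-HIT  vc=[22, 26, 13]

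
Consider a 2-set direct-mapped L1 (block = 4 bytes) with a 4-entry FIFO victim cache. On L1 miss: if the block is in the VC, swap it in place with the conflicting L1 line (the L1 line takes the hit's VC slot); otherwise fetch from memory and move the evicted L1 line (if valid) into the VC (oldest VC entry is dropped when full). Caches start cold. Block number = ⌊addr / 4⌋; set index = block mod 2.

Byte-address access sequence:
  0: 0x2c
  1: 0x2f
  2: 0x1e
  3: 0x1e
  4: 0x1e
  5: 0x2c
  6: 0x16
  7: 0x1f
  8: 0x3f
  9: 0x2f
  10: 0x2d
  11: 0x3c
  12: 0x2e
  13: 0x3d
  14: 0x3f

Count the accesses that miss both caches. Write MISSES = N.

  [0] addr=0x2c blk=11 s=1: MISS | VC []
  [1] addr=0x2f blk=11 s=1: L1-HIT | VC []
  [2] addr=0x1e blk=7 s=1: MISS | VC [11]
  [3] addr=0x1e blk=7 s=1: L1-HIT | VC [11]
  [4] addr=0x1e blk=7 s=1: L1-HIT | VC [11]
  [5] addr=0x2c blk=11 s=1: VC-HIT | VC [7]
  [6] addr=0x16 blk=5 s=1: MISS | VC [7, 11]
  [7] addr=0x1f blk=7 s=1: VC-HIT | VC [5, 11]
  [8] addr=0x3f blk=15 s=1: MISS | VC [5, 11, 7]
  [9] addr=0x2f blk=11 s=1: VC-HIT | VC [5, 15, 7]
  [10] addr=0x2d blk=11 s=1: L1-HIT | VC [5, 15, 7]
  [11] addr=0x3c blk=15 s=1: VC-HIT | VC [5, 11, 7]
  [12] addr=0x2e blk=11 s=1: VC-HIT | VC [5, 15, 7]
  [13] addr=0x3d blk=15 s=1: VC-HIT | VC [5, 11, 7]
  [14] addr=0x3f blk=15 s=1: L1-HIT | VC [5, 11, 7]

MISSES = 4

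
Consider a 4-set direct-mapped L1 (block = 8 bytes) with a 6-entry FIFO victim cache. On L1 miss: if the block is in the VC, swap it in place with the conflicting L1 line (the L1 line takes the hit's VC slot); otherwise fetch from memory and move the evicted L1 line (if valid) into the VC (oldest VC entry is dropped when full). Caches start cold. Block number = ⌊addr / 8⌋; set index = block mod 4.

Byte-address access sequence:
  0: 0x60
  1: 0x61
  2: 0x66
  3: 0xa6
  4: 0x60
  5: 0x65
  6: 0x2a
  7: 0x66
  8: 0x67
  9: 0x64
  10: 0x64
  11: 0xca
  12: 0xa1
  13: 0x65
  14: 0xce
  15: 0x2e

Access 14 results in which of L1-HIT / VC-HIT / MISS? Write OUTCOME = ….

  [0] addr=0x60 blk=12 s=0: MISS | VC []
  [1] addr=0x61 blk=12 s=0: L1-HIT | VC []
  [2] addr=0x66 blk=12 s=0: L1-HIT | VC []
  [3] addr=0xa6 blk=20 s=0: MISS | VC [12]
  [4] addr=0x60 blk=12 s=0: VC-HIT | VC [20]
  [5] addr=0x65 blk=12 s=0: L1-HIT | VC [20]
  [6] addr=0x2a blk=5 s=1: MISS | VC [20]
  [7] addr=0x66 blk=12 s=0: L1-HIT | VC [20]
  [8] addr=0x67 blk=12 s=0: L1-HIT | VC [20]
  [9] addr=0x64 blk=12 s=0: L1-HIT | VC [20]
  [10] addr=0x64 blk=12 s=0: L1-HIT | VC [20]
  [11] addr=0xca blk=25 s=1: MISS | VC [20, 5]
  [12] addr=0xa1 blk=20 s=0: VC-HIT | VC [12, 5]
  [13] addr=0x65 blk=12 s=0: VC-HIT | VC [20, 5]
  [14] addr=0xce blk=25 s=1: L1-HIT | VC [20, 5]
  [15] addr=0x2e blk=5 s=1: VC-HIT | VC [20, 25]

OUTCOME = L1-HIT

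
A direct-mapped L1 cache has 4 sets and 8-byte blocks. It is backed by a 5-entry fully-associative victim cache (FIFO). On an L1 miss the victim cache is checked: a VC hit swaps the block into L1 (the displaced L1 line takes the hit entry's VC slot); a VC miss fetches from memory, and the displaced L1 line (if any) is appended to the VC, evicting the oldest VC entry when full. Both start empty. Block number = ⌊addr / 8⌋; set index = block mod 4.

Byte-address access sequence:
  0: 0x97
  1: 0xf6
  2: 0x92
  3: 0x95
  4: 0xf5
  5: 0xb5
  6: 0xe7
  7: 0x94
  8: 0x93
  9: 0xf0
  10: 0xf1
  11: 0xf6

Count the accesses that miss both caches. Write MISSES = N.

#0 0x97→b18/s2 MISS; vc=[]
#1 0xf6→b30/s2 MISS; vc=[18]
#2 0x92→b18/s2 VC-HIT; vc=[30]
#3 0x95→b18/s2 L1-HIT; vc=[30]
#4 0xf5→b30/s2 VC-HIT; vc=[18]
#5 0xb5→b22/s2 MISS; vc=[18,30]
#6 0xe7→b28/s0 MISS; vc=[18,30]
#7 0x94→b18/s2 VC-HIT; vc=[22,30]
#8 0x93→b18/s2 L1-HIT; vc=[22,30]
#9 0xf0→b30/s2 VC-HIT; vc=[22,18]
#10 0xf1→b30/s2 L1-HIT; vc=[22,18]
#11 0xf6→b30/s2 L1-HIT; vc=[22,18]

MISSES = 4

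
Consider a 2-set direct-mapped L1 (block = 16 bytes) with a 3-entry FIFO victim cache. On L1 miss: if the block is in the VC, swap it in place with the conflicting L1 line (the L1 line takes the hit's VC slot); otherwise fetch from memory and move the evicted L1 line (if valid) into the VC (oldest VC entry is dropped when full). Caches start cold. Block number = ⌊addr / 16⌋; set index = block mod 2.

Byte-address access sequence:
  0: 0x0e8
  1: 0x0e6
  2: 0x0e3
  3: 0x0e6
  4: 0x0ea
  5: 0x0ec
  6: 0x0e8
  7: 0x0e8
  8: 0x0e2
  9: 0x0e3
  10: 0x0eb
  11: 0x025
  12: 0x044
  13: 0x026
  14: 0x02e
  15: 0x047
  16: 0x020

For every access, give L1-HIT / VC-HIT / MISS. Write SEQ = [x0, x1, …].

  [0] addr=0xe8 blk=14 s=0: MISS | VC []
  [1] addr=0xe6 blk=14 s=0: L1-HIT | VC []
  [2] addr=0xe3 blk=14 s=0: L1-HIT | VC []
  [3] addr=0xe6 blk=14 s=0: L1-HIT | VC []
  [4] addr=0xea blk=14 s=0: L1-HIT | VC []
  [5] addr=0xec blk=14 s=0: L1-HIT | VC []
  [6] addr=0xe8 blk=14 s=0: L1-HIT | VC []
  [7] addr=0xe8 blk=14 s=0: L1-HIT | VC []
  [8] addr=0xe2 blk=14 s=0: L1-HIT | VC []
  [9] addr=0xe3 blk=14 s=0: L1-HIT | VC []
  [10] addr=0xeb blk=14 s=0: L1-HIT | VC []
  [11] addr=0x25 blk=2 s=0: MISS | VC [14]
  [12] addr=0x44 blk=4 s=0: MISS | VC [14, 2]
  [13] addr=0x26 blk=2 s=0: VC-HIT | VC [14, 4]
  [14] addr=0x2e blk=2 s=0: L1-HIT | VC [14, 4]
  [15] addr=0x47 blk=4 s=0: VC-HIT | VC [14, 2]
  [16] addr=0x20 blk=2 s=0: VC-HIT | VC [14, 4]

SEQ = [MISS, L1-HIT, L1-HIT, L1-HIT, L1-HIT, L1-HIT, L1-HIT, L1-HIT, L1-HIT, L1-HIT, L1-HIT, MISS, MISS, VC-HIT, L1-HIT, VC-HIT, VC-HIT]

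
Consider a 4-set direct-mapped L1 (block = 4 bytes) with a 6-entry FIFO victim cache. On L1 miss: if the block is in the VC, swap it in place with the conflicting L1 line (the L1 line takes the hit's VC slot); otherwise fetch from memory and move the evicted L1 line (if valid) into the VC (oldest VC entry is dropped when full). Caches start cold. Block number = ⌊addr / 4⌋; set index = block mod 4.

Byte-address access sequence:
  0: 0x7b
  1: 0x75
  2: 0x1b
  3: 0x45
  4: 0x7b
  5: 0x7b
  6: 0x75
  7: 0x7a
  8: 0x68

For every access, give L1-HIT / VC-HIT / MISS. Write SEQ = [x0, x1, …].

SEQ = [MISS, MISS, MISS, MISS, VC-HIT, L1-HIT, VC-HIT, L1-HIT, MISS]

  [0] addr=0x7b blk=30 s=2: MISS | VC []
  [1] addr=0x75 blk=29 s=1: MISS | VC []
  [2] addr=0x1b blk=6 s=2: MISS | VC [30]
  [3] addr=0x45 blk=17 s=1: MISS | VC [30, 29]
  [4] addr=0x7b blk=30 s=2: VC-HIT | VC [6, 29]
  [5] addr=0x7b blk=30 s=2: L1-HIT | VC [6, 29]
  [6] addr=0x75 blk=29 s=1: VC-HIT | VC [6, 17]
  [7] addr=0x7a blk=30 s=2: L1-HIT | VC [6, 17]
  [8] addr=0x68 blk=26 s=2: MISS | VC [6, 17, 30]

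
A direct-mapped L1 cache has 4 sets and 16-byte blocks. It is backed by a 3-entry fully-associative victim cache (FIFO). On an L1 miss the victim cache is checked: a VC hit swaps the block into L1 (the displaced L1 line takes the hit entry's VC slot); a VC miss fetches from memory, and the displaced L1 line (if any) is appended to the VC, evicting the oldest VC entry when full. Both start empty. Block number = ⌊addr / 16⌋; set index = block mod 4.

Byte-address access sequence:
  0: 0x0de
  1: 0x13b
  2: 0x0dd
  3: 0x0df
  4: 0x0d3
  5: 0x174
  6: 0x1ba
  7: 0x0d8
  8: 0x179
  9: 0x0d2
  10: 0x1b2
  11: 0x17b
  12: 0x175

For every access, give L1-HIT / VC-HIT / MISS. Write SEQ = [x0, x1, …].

SEQ = [MISS, MISS, L1-HIT, L1-HIT, L1-HIT, MISS, MISS, L1-HIT, VC-HIT, L1-HIT, VC-HIT, VC-HIT, L1-HIT]

  [0] addr=0xde blk=13 s=1: MISS | VC []
  [1] addr=0x13b blk=19 s=3: MISS | VC []
  [2] addr=0xdd blk=13 s=1: L1-HIT | VC []
  [3] addr=0xdf blk=13 s=1: L1-HIT | VC []
  [4] addr=0xd3 blk=13 s=1: L1-HIT | VC []
  [5] addr=0x174 blk=23 s=3: MISS | VC [19]
  [6] addr=0x1ba blk=27 s=3: MISS | VC [19, 23]
  [7] addr=0xd8 blk=13 s=1: L1-HIT | VC [19, 23]
  [8] addr=0x179 blk=23 s=3: VC-HIT | VC [19, 27]
  [9] addr=0xd2 blk=13 s=1: L1-HIT | VC [19, 27]
  [10] addr=0x1b2 blk=27 s=3: VC-HIT | VC [19, 23]
  [11] addr=0x17b blk=23 s=3: VC-HIT | VC [19, 27]
  [12] addr=0x175 blk=23 s=3: L1-HIT | VC [19, 27]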